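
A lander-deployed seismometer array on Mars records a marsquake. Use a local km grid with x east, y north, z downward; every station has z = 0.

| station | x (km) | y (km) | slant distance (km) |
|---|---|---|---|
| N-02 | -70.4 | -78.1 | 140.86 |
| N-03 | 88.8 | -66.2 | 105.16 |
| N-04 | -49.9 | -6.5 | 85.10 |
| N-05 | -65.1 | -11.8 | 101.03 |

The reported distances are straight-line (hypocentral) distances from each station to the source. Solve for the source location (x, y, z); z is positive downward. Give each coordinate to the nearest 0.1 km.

Each station gives a sphere (x−x_i)² + (y−y_i)² + z² = d_i² (stations at z=0).
Subtracting the N-02 sphere from N-03 and N-04: z² cancels, leaving linear equations in x and y:
318.4 x + 23.8 y = 9995.02
41.0 x + 143.2 y = 4076.02
Solving: x ≈ 29.904, y ≈ 19.902 km (keep extra digits for the depth step; rounded: 29.9, 19.9).
Then from the N-02 sphere: z² = 140.86² − (x + 70.4)² − (y + 78.1)² with x = 29.904, y = 19.902, so z ≈ 13.276 ≈ 13.3 km.
Check against N-05 (with the unrounded solution): distance 101.03 ≈ 101.03 km. ✓

x ≈ 29.9 km, y ≈ 19.9 km, depth ≈ 13.3 km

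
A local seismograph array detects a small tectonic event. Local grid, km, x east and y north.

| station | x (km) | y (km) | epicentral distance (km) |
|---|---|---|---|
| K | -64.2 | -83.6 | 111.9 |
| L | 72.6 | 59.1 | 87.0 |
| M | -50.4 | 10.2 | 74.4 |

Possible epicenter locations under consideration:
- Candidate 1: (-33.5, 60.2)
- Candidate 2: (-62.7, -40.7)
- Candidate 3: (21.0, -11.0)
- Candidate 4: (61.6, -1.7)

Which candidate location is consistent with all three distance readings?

For each candidate, compare |candidate − station| to the reported distance:
Candidate 1: residuals K 35.1, L 19.1, M 21.6 → max 35.1 km
Candidate 2: residuals K 69.0, L 81.1, M 22.0 → max 81.1 km
Candidate 3: residuals K 0.0, L 0.0, M 0.1 → max 0.1 km
Candidate 4: residuals K 38.2, L 25.2, M 38.2 → max 38.2 km
Only Candidate 3 has all residuals ≈ 0.

Candidate 3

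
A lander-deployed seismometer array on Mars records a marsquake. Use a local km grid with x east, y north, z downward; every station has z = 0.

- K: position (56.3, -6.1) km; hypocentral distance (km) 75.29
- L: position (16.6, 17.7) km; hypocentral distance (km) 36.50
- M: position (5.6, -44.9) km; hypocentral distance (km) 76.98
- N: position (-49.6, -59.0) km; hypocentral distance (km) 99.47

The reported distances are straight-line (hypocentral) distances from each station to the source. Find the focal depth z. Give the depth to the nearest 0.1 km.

z ≈ 27.4 km

Each station gives a sphere (x−x_i)² + (y−y_i)² + z² = d_i² (stations at z=0).
Subtracting the K sphere from L and M: z² cancels, leaving linear equations in x and y:
-79.4 x + 47.6 y = 1718.28
-101.4 x − 77.6 y = -1416.87
Solving: x ≈ -5.997, y ≈ 26.095 km (keep extra digits for the depth step; rounded: -6.0, 26.1).
Then from the K sphere: z² = 75.29² − (x − 56.3)² − (y + 6.1)² with x = -5.997, y = 26.095, so z ≈ 27.407 ≈ 27.4 km.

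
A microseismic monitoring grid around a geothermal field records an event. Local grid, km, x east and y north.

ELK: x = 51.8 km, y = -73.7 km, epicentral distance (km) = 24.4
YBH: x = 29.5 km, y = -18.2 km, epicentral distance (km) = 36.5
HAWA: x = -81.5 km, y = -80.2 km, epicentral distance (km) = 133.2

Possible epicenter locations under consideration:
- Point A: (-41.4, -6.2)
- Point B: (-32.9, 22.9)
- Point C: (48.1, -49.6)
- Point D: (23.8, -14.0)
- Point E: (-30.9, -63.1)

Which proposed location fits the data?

Point C

For each candidate, compare |candidate − station| to the reported distance:
Point A: residuals ELK 90.7, YBH 35.4, HAWA 49.0 → max 90.7 km
Point B: residuals ELK 104.1, YBH 38.2, HAWA 19.2 → max 104.1 km
Point C: residuals ELK 0.0, YBH 0.0, HAWA 0.0 → max 0.0 km
Point D: residuals ELK 41.5, YBH 29.4, HAWA 8.8 → max 41.5 km
Point E: residuals ELK 59.0, YBH 38.8, HAWA 79.8 → max 79.8 km
Only Point C has all residuals ≈ 0.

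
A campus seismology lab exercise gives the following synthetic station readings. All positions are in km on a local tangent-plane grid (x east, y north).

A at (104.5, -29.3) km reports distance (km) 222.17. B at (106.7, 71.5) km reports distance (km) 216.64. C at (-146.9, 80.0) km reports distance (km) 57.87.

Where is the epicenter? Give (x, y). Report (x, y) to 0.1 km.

Circle about each station: (x − 104.5)² + (y + 29.3)² = 222.17²; (x − 106.7)² + (y − 71.5)² = 216.64²; (x + 146.9)² + (y − 80.0)² = 57.87².
Subtracting pairs of circle equations eliminates x²+y² and gives linear equations (the radical axes):
4.4 x + 201.6 y = 7145.02
-502.8 x + 218.6 y = 62211.44
Solving the 2×2 system: x ≈ -107.3, y ≈ 37.8 km.

x ≈ -107.3 km, y ≈ 37.8 km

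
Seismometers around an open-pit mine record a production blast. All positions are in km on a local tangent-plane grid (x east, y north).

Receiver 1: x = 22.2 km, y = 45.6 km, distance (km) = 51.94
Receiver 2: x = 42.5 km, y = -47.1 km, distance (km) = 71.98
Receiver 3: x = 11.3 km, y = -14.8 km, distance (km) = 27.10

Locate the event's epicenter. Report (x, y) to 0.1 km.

Circle about each station: (x − 22.2)² + (y − 45.6)² = 51.94²; (x − 42.5)² + (y + 47.1)² = 71.98²; (x − 11.3)² + (y + 14.8)² = 27.10².
Subtracting the Receiver 1 equation from the Receiver 2 and Receiver 3 equations removes the quadratic terms:
40.6 x − 185.4 y = -1030.90
-21.8 x − 120.8 y = -262.12
Solving the 2×2 system: x ≈ -8.5, y ≈ 3.7 km.

-8.5 km east, 3.7 km north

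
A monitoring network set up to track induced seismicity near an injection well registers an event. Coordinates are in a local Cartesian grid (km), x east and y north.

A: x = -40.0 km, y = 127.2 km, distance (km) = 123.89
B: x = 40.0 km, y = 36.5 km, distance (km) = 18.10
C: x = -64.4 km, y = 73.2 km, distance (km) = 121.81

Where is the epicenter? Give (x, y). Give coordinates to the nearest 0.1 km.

54.6 km east, 47.2 km north

Circle about each station: (x + 40.0)² + (y − 127.2)² = 123.89²; (x − 40.0)² + (y − 36.5)² = 18.10²; (x + 64.4)² + (y − 73.2)² = 121.81².
Subtracting the A equation from the B and C equations removes the quadratic terms:
160.0 x − 181.4 y = 173.53
-48.8 x − 108.0 y = -7763.18
Solving the 2×2 system: x ≈ 54.6, y ≈ 47.2 km.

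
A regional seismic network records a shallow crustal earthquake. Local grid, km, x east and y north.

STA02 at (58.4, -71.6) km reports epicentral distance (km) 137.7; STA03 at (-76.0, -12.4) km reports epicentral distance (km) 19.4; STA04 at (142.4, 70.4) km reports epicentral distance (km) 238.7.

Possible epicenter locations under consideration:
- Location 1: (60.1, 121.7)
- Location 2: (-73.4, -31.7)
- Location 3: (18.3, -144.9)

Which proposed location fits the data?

Location 2

For each candidate, compare |candidate − station| to the reported distance:
Location 1: residuals STA02 55.6, STA03 171.7, STA04 141.7 → max 171.7 km
Location 2: residuals STA02 0.0, STA03 0.1, STA04 0.0 → max 0.1 km
Location 3: residuals STA02 54.1, STA03 143.2, STA04 9.8 → max 143.2 km
Only Location 2 has all residuals ≈ 0.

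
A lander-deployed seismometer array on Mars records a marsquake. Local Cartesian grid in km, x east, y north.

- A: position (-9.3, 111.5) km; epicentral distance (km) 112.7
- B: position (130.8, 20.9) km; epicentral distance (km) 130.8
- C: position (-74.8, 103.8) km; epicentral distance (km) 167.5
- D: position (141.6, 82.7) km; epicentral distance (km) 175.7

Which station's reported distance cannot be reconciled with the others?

A

Solve using three stations at a time. Using B, C, D (subtract circle equations pairwise → linear system) gives (x, y) ≈ (14.1, -38.2).
Distances from that point to each station vs reported:
  A: calculated 151.5 vs reported 112.7 → residual 38.8 km
  B: calculated 130.8 vs reported 130.8 → residual 0.0 km
  C: calculated 167.5 vs reported 167.5 → residual 0.0 km
  D: calculated 175.7 vs reported 175.7 → residual 0.0 km
B, C, D are mutually consistent (residuals ≈ 0); A is off by 38.8 km.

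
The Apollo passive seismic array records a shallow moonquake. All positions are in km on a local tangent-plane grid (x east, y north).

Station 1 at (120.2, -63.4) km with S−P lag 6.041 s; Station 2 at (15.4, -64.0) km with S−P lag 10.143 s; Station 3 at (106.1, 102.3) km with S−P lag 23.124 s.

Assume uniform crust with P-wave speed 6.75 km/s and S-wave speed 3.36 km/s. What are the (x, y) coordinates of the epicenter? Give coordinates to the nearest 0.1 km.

Distance from S−P lag: d = Δt · v_P v_S / (v_P − v_S) = Δt · (6.75·3.36)/(6.75−3.36) ≈ 6.6903·Δt.
So d_Station 1 = 40.42, d_Station 2 = 67.86, d_Station 3 = 154.71 km.
Circle about each station: (x − 120.2)² + (y + 63.4)² = 40.42²; (x − 15.4)² + (y + 64.0)² = 67.86²; (x − 106.1)² + (y − 102.3)² = 154.71².
Subtracting the Station 1 equation from the Station 2 and Station 3 equations removes the quadratic terms:
-209.6 x − 1.2 y = -17105.64
-28.2 x + 331.4 y = -19046.51
Solving the 2×2 system: x ≈ 81.9, y ≈ -50.5 km.

x ≈ 81.9 km, y ≈ -50.5 km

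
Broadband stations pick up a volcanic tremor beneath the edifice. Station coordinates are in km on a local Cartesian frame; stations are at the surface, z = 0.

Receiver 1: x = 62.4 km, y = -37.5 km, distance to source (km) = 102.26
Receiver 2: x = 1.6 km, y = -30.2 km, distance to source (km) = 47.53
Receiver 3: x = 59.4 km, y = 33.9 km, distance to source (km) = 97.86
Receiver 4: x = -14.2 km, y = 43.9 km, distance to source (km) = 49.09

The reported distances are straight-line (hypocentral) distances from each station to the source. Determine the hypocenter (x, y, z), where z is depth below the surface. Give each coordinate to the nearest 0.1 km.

x ≈ -31.3 km, y ≈ 0.5 km, depth ≈ 15.3 km

Each station gives a sphere (x−x_i)² + (y−y_i)² + z² = d_i² (stations at z=0).
Subtracting the Receiver 1 sphere from Receiver 2 and Receiver 3: z² cancels, leaving linear equations in x and y:
-121.6 x + 14.6 y = 3812.60
-6.0 x + 142.8 y = 258.09
Solving: x ≈ -31.294, y ≈ 0.492 km (keep extra digits for the depth step; rounded: -31.3, 0.5).
Then from the Receiver 1 sphere: z² = 102.26² − (x − 62.4)² − (y + 37.5)² with x = -31.294, y = 0.492, so z ≈ 15.335 ≈ 15.3 km.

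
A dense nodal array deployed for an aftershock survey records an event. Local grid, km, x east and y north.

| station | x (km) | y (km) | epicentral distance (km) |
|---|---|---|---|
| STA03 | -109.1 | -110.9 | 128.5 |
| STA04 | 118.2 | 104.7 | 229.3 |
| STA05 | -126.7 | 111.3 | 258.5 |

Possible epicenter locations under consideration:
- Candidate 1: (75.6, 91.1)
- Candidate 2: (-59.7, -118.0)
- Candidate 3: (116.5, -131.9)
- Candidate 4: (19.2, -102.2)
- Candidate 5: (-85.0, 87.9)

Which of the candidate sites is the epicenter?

For each candidate, compare |candidate − station| to the reported distance:
Candidate 1: residuals STA03 145.2, STA04 184.6, STA05 55.2 → max 184.6 km
Candidate 2: residuals STA03 78.6, STA04 55.7, STA05 19.6 → max 78.6 km
Candidate 3: residuals STA03 98.1, STA04 7.3, STA05 85.4 → max 98.1 km
Candidate 4: residuals STA03 0.1, STA04 0.1, STA05 0.1 → max 0.1 km
Candidate 5: residuals STA03 71.8, STA04 25.4, STA05 210.7 → max 210.7 km
Only Candidate 4 has all residuals ≈ 0.

Candidate 4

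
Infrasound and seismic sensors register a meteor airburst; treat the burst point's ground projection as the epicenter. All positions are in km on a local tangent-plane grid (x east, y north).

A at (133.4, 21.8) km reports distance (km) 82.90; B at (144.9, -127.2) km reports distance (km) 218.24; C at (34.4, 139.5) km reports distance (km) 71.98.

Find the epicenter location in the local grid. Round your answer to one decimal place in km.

Circle about each station: (x − 133.4)² + (y − 21.8)² = 82.90²; (x − 144.9)² + (y + 127.2)² = 218.24²; (x − 34.4)² + (y − 139.5)² = 71.98².
Subtracting pairs of circle equations eliminates x²+y² and gives linear equations (the radical axes):
23.0 x − 298.0 y = -21851.24
-198.0 x + 235.4 y = 4064.10
Solving the 2×2 system: x ≈ 73.4, y ≈ 79.0 km.

73.4 km east, 79.0 km north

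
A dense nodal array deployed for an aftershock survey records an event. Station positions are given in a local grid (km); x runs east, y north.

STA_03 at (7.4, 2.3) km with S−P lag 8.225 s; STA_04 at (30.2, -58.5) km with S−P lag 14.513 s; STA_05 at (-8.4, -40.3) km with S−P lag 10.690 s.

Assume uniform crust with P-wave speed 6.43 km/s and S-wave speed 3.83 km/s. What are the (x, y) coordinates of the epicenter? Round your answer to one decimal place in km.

Distance from S−P lag: d = Δt · v_P v_S / (v_P − v_S) = Δt · (6.43·3.83)/(6.43−3.83) ≈ 9.4719·Δt.
So d_STA_03 = 77.91, d_STA_04 = 137.47, d_STA_05 = 101.25 km.
Circle about each station: (x − 7.4)² + (y − 2.3)² = 77.91²; (x − 30.2)² + (y + 58.5)² = 137.47²; (x + 8.4)² + (y + 40.3)² = 101.25².
Subtracting the STA_03 equation from the STA_04 and STA_05 equations removes the quadratic terms:
45.6 x − 121.6 y = -8553.79
-31.6 x − 85.2 y = -2546.99
Solving the 2×2 system: x ≈ -54.2, y ≈ 50.0 km.
Check against STA_03 (with the unrounded x, y): √((x − 7.4)²+(y − 2.3)²) = 77.94 ≈ 77.91 km. ✓

(-54.2, 50.0)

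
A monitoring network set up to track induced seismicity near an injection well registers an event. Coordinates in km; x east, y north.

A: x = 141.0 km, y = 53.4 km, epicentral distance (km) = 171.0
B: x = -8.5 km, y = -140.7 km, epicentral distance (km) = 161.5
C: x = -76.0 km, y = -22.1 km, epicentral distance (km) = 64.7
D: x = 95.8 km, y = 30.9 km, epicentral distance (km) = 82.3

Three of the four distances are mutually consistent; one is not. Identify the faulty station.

D

Solve using three stations at a time. Using A, B, C (subtract circle equations pairwise → linear system) gives (x, y) ≈ (-26.7, 19.8).
Distances from that point to each station vs reported:
  A: calculated 171.0 vs reported 171.0 → residual 0.0 km
  B: calculated 161.5 vs reported 161.5 → residual 0.0 km
  C: calculated 64.7 vs reported 64.7 → residual 0.0 km
  D: calculated 123.0 vs reported 82.3 → residual 40.7 km
A, B, C are mutually consistent (residuals ≈ 0); D is off by 40.7 km.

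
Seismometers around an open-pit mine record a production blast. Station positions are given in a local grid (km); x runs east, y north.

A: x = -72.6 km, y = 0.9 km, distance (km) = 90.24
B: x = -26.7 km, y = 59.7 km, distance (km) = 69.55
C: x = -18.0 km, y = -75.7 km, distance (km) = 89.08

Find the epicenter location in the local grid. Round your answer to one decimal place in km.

17.5 km east, 6.0 km north

Circle about each station: (x + 72.6)² + (y − 0.9)² = 90.24²; (x + 26.7)² + (y − 59.7)² = 69.55²; (x + 18.0)² + (y + 75.7)² = 89.08².
Subtracting the A equation from the B and C equations removes the quadratic terms:
91.8 x + 117.6 y = 2311.47
109.2 x − 153.2 y = 990.93
Solving the 2×2 system: x ≈ 17.5, y ≈ 6.0 km.
Check against A (with the unrounded x, y): √((x + 72.6)²+(y − 0.9)²) = 90.24 ≈ 90.24 km. ✓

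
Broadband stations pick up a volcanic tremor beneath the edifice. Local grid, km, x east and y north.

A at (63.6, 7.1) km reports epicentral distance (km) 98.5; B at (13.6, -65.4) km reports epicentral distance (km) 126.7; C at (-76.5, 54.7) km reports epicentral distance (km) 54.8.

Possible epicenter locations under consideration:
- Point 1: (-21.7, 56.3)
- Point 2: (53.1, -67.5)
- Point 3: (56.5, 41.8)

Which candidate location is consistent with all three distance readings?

For each candidate, compare |candidate − station| to the reported distance:
Point 1: residuals A 0.0, B 0.0, C 0.0 → max 0.0 km
Point 2: residuals A 23.2, B 87.1, C 123.3 → max 123.3 km
Point 3: residuals A 63.1, B 11.2, C 78.8 → max 78.8 km
Only Point 1 has all residuals ≈ 0.

Point 1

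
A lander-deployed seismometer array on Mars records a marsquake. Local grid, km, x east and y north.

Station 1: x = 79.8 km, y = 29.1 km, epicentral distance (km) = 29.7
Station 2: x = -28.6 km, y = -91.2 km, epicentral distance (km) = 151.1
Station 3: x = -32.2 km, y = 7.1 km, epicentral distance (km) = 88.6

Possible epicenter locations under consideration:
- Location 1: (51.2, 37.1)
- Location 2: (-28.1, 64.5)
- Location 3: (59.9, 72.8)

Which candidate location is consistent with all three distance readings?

Location 1

For each candidate, compare |candidate − station| to the reported distance:
Location 1: residuals Station 1 0.0, Station 2 0.0, Station 3 0.0 → max 0.0 km
Location 2: residuals Station 1 83.9, Station 2 4.6, Station 3 31.1 → max 83.9 km
Location 3: residuals Station 1 18.3, Station 2 35.3, Station 3 24.5 → max 35.3 km
Only Location 1 has all residuals ≈ 0.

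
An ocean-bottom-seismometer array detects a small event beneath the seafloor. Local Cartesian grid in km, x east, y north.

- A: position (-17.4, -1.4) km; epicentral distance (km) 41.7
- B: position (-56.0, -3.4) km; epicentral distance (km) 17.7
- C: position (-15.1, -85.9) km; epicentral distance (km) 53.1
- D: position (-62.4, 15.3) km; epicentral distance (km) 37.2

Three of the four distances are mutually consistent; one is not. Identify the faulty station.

Solve using three stations at a time. Using A, B, D (subtract circle equations pairwise → linear system) gives (x, y) ≈ (-54.2, -21.0).
Distances from that point to each station vs reported:
  A: calculated 41.7 vs reported 41.7 → residual 0.0 km
  B: calculated 17.7 vs reported 17.7 → residual 0.0 km
  C: calculated 75.8 vs reported 53.1 → residual 22.7 km
  D: calculated 37.2 vs reported 37.2 → residual 0.0 km
A, B, D are mutually consistent (residuals ≈ 0); C is off by 22.7 km.

C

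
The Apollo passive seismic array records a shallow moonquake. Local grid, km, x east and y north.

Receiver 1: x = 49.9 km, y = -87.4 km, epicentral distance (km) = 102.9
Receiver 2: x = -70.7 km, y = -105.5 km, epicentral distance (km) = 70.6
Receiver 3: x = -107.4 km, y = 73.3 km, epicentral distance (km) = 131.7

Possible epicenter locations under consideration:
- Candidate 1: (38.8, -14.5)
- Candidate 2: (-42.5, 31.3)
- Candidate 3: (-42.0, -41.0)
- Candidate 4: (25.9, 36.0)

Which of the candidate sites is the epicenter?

Candidate 3

For each candidate, compare |candidate − station| to the reported distance:
Candidate 1: residuals Receiver 1 29.2, Receiver 2 71.8, Receiver 3 38.8 → max 71.8 km
Candidate 2: residuals Receiver 1 47.5, Receiver 2 69.1, Receiver 3 54.4 → max 69.1 km
Candidate 3: residuals Receiver 1 0.0, Receiver 2 0.0, Receiver 3 0.0 → max 0.0 km
Candidate 4: residuals Receiver 1 22.8, Receiver 2 100.7, Receiver 3 6.7 → max 100.7 km
Only Candidate 3 has all residuals ≈ 0.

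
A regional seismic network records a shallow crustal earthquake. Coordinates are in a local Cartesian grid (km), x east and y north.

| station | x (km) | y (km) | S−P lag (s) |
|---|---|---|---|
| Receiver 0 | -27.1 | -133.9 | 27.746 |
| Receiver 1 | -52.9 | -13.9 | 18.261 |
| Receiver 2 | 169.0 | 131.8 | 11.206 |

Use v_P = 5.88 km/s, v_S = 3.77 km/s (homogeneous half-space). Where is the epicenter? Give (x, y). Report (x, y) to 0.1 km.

(52.2, 146.6)

Distance from S−P lag: d = Δt · v_P v_S / (v_P − v_S) = Δt · (5.88·3.77)/(5.88−3.77) ≈ 10.5060·Δt.
So d_Receiver 0 = 291.50, d_Receiver 1 = 191.85, d_Receiver 2 = 117.73 km.
Circle about each station: (x + 27.1)² + (y + 133.9)² = 291.50²; (x + 52.9)² + (y + 13.9)² = 191.85²; (x − 169.0)² + (y − 131.8)² = 117.73².
Subtracting pairs of circle equations eliminates x²+y² and gives linear equations (the radical axes):
-51.6 x + 240.0 y = 32493.83
392.2 x + 531.4 y = 98380.52
Solving the 2×2 system: x ≈ 52.2, y ≈ 146.6 km.
Check against Receiver 0 (with the unrounded x, y): √((x + 27.1)²+(y + 133.9)²) = 291.50 ≈ 291.50 km. ✓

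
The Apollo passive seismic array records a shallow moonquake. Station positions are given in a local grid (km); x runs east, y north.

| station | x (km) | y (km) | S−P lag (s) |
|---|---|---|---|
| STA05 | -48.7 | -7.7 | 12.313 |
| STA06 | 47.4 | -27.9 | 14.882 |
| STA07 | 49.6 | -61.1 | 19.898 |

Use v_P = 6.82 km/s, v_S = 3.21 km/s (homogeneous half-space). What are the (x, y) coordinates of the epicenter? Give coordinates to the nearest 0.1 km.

(-0.0, 48.9)

Distance from S−P lag: d = Δt · v_P v_S / (v_P − v_S) = Δt · (6.82·3.21)/(6.82−3.21) ≈ 6.0643·Δt.
So d_STA05 = 74.67, d_STA06 = 90.25, d_STA07 = 120.67 km.
Circle about each station: (x + 48.7)² + (y + 7.7)² = 74.67²; (x − 47.4)² + (y + 27.9)² = 90.25²; (x − 49.6)² + (y + 61.1)² = 120.67².
Subtracting the STA05 equation from the STA06 and STA07 equations removes the quadratic terms:
192.2 x − 40.4 y = -1975.26
196.6 x − 106.8 y = -5223.25
Solving the 2×2 system: x ≈ -0.0, y ≈ 48.9 km.
Check against STA05 (with the unrounded x, y): √((x + 48.7)²+(y + 7.7)²) = 74.68 ≈ 74.67 km. ✓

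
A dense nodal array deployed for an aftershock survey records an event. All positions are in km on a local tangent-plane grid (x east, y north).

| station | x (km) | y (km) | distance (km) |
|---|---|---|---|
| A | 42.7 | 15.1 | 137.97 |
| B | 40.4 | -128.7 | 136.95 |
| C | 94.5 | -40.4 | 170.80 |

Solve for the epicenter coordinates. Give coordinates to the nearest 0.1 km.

(-75.6, -55.9)

Circle about each station: (x − 42.7)² + (y − 15.1)² = 137.97²; (x − 40.4)² + (y + 128.7)² = 136.95²; (x − 94.5)² + (y + 40.4)² = 170.80².
Subtracting the A equation from the B and C equations removes the quadratic terms:
-4.6 x − 287.6 y = 16424.97
103.6 x − 111.0 y = -1625.81
Solving the 2×2 system: x ≈ -75.6, y ≈ -55.9 km.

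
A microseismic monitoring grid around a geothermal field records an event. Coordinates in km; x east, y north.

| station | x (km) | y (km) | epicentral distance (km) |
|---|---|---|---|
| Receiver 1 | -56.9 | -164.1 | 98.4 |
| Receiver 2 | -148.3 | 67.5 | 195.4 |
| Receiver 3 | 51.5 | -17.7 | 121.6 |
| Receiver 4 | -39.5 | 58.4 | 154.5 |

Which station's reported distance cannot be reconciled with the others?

Solve using three stations at a time. Using Receiver 2, Receiver 3, Receiver 4 (subtract circle equations pairwise → linear system) gives (x, y) ≈ (-41.4, -96.1).
Distances from that point to each station vs reported:
  Receiver 1: calculated 69.8 vs reported 98.4 → residual 28.6 km
  Receiver 2: calculated 195.4 vs reported 195.4 → residual 0.0 km
  Receiver 3: calculated 121.6 vs reported 121.6 → residual 0.0 km
  Receiver 4: calculated 154.5 vs reported 154.5 → residual 0.0 km
Receiver 2, Receiver 3, Receiver 4 are mutually consistent (residuals ≈ 0); Receiver 1 is off by 28.6 km.

Receiver 1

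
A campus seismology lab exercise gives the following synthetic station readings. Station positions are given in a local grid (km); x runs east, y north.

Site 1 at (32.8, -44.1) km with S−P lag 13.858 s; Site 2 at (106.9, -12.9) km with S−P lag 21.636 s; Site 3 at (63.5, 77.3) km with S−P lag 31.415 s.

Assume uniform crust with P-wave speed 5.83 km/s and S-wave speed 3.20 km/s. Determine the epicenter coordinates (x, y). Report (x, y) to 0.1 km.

Distance from S−P lag: d = Δt · v_P v_S / (v_P − v_S) = Δt · (5.83·3.20)/(5.83−3.20) ≈ 7.0935·Δt.
So d_Site 1 = 98.30, d_Site 2 = 153.48, d_Site 3 = 222.84 km.
Circle about each station: (x − 32.8)² + (y + 44.1)² = 98.30²; (x − 106.9)² + (y + 12.9)² = 153.48²; (x − 63.5)² + (y − 77.3)² = 222.84².
Subtracting the Site 1 equation from the Site 2 and Site 3 equations removes the quadratic terms:
148.2 x + 62.4 y = -5319.85
61.4 x + 242.8 y = -33007.89
Solving the 2×2 system: x ≈ 23.9, y ≈ -142.0 km.
Check against Site 1 (with the unrounded x, y): √((x − 32.8)²+(y + 44.1)²) = 98.29 ≈ 98.30 km. ✓

(23.9, -142.0)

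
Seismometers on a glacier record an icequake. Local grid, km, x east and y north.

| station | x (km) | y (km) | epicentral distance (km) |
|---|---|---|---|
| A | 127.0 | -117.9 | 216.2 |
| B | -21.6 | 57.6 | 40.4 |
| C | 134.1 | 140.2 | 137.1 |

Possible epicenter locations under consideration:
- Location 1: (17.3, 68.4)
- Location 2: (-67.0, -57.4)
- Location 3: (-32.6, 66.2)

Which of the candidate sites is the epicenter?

Location 1

For each candidate, compare |candidate − station| to the reported distance:
Location 1: residuals A 0.0, B 0.0, C 0.0 → max 0.0 km
Location 2: residuals A 13.0, B 83.2, C 144.8 → max 144.8 km
Location 3: residuals A 27.4, B 26.4, C 45.3 → max 45.3 km
Only Location 1 has all residuals ≈ 0.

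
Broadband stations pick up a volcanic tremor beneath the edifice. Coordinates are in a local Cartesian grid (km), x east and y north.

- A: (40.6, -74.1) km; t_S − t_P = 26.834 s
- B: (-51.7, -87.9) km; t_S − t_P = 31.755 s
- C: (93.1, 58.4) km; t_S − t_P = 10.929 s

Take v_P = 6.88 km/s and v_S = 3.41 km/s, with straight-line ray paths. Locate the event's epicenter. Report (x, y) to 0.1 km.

(37.7, 107.3)

Distance from S−P lag: d = Δt · v_P v_S / (v_P − v_S) = Δt · (6.88·3.41)/(6.88−3.41) ≈ 6.7610·Δt.
So d_A = 181.43, d_B = 214.70, d_C = 73.89 km.
Circle about each station: (x − 40.6)² + (y + 74.1)² = 181.43²; (x + 51.7)² + (y + 87.9)² = 214.70²; (x − 93.1)² + (y − 58.4)² = 73.89².
Subtracting the A equation from the B and C equations removes the quadratic terms:
-184.6 x − 27.6 y = -9919.12
105.0 x + 265.0 y = 32396.11
Solving the 2×2 system: x ≈ 37.7, y ≈ 107.3 km.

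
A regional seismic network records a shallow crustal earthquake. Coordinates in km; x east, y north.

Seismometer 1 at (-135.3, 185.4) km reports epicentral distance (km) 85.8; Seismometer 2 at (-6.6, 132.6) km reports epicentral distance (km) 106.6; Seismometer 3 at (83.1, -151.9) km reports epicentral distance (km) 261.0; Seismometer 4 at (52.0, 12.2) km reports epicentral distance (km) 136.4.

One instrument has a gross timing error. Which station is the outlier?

Solve using three stations at a time. Using Seismometer 2, Seismometer 3, Seismometer 4 (subtract circle equations pairwise → linear system) gives (x, y) ≈ (-78.1, 53.4).
Distances from that point to each station vs reported:
  Seismometer 1: calculated 143.8 vs reported 85.8 → residual 58.0 km
  Seismometer 2: calculated 106.7 vs reported 106.6 → residual 0.1 km
  Seismometer 3: calculated 261.0 vs reported 261.0 → residual 0.0 km
  Seismometer 4: calculated 136.5 vs reported 136.4 → residual 0.1 km
Seismometer 2, Seismometer 3, Seismometer 4 are mutually consistent (residuals ≈ 0); Seismometer 1 is off by 58.0 km.

Seismometer 1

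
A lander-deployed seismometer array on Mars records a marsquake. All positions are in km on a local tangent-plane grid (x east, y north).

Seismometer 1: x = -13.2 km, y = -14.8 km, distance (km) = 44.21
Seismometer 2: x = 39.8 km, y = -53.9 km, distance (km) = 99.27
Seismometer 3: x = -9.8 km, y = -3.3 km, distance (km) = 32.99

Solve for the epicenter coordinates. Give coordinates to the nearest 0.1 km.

x ≈ -14.2 km, y ≈ 29.4 km

Circle about each station: (x + 13.2)² + (y + 14.8)² = 44.21²; (x − 39.8)² + (y + 53.9)² = 99.27²; (x + 9.8)² + (y + 3.3)² = 32.99².
Subtracting the Seismometer 1 equation from the Seismometer 2 and Seismometer 3 equations removes the quadratic terms:
106.0 x − 78.2 y = -3804.04
6.8 x + 23.0 y = 579.83
Solving the 2×2 system: x ≈ -14.2, y ≈ 29.4 km.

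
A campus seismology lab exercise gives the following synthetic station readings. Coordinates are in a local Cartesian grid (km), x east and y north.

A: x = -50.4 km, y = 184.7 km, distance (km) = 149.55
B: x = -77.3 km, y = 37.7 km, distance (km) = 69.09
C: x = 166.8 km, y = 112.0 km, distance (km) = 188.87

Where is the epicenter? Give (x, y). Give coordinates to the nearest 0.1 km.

Circle about each station: (x + 50.4)² + (y − 184.7)² = 149.55²; (x + 77.3)² + (y − 37.7)² = 69.09²; (x − 166.8)² + (y − 112.0)² = 188.87².
Subtracting the A equation from the B and C equations removes the quadratic terms:
-53.8 x − 294.0 y = -11665.90
434.4 x − 145.4 y = -9594.68
Solving the 2×2 system: x ≈ -8.3, y ≈ 41.2 km.
Check against A (with the unrounded x, y): √((x + 50.4)²+(y − 184.7)²) = 149.55 ≈ 149.55 km. ✓

x ≈ -8.3 km, y ≈ 41.2 km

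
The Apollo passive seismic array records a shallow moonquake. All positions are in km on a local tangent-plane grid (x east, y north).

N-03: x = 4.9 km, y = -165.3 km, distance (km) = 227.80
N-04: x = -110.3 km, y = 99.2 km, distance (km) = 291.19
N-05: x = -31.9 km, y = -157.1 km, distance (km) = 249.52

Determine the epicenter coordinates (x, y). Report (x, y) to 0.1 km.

x ≈ 163.0 km, y ≈ -1.3 km

Circle about each station: (x − 4.9)² + (y + 165.3)² = 227.80²; (x + 110.3)² + (y − 99.2)² = 291.19²; (x + 31.9)² + (y + 157.1)² = 249.52².
Subtracting pairs of circle equations eliminates x²+y² and gives linear equations (the radical axes):
-230.4 x + 529.0 y = -38240.15
-73.6 x + 16.4 y = -12017.47
Solving the 2×2 system: x ≈ 163.0, y ≈ -1.3 km.
Check against N-03 (with the unrounded x, y): √((x − 4.9)²+(y + 165.3)²) = 227.79 ≈ 227.80 km. ✓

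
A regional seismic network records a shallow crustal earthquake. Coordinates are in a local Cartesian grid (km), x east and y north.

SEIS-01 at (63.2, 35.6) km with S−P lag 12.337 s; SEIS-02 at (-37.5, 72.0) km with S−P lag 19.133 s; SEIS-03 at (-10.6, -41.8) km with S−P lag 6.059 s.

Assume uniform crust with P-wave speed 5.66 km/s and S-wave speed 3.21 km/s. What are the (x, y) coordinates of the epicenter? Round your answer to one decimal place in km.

x ≈ 33.4 km, y ≈ -50.9 km

Distance from S−P lag: d = Δt · v_P v_S / (v_P − v_S) = Δt · (5.66·3.21)/(5.66−3.21) ≈ 7.4158·Δt.
So d_SEIS-01 = 91.49, d_SEIS-02 = 141.89, d_SEIS-03 = 44.93 km.
Circle about each station: (x − 63.2)² + (y − 35.6)² = 91.49²; (x + 37.5)² + (y − 72.0)² = 141.89²; (x + 10.6)² + (y + 41.8)² = 44.93².
Subtracting the SEIS-01 equation from the SEIS-02 and SEIS-03 equations removes the quadratic terms:
-201.4 x + 72.8 y = -10433.70
-147.6 x − 154.8 y = 2949.72
Solving the 2×2 system: x ≈ 33.4, y ≈ -50.9 km.
Check against SEIS-01 (with the unrounded x, y): √((x − 63.2)²+(y − 35.6)²) = 91.49 ≈ 91.49 km. ✓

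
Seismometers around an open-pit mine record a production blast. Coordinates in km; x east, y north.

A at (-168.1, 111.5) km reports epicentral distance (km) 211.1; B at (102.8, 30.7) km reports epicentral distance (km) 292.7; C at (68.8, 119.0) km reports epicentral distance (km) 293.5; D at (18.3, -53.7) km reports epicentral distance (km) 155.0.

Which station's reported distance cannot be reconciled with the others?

B

Solve using three stations at a time. Using A, C, D (subtract circle equations pairwise → linear system) gives (x, y) ≈ (-130.7, -96.2).
Distances from that point to each station vs reported:
  A: calculated 211.1 vs reported 211.1 → residual 0.0 km
  B: calculated 265.8 vs reported 292.7 → residual 26.9 km
  C: calculated 293.5 vs reported 293.5 → residual 0.0 km
  D: calculated 155.0 vs reported 155.0 → residual 0.0 km
A, C, D are mutually consistent (residuals ≈ 0); B is off by 26.9 km.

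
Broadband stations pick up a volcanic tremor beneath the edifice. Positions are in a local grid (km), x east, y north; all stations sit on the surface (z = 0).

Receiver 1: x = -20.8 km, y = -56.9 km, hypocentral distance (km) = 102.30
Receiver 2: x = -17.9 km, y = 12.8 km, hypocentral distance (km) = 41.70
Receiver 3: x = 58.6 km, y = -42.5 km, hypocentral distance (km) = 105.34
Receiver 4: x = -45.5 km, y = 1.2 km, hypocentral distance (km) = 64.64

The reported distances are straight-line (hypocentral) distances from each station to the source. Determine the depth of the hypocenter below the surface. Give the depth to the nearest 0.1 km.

depth ≈ 27.1 km

Each station gives a sphere (x−x_i)² + (y−y_i)² + z² = d_i² (stations at z=0).
Subtracting the Receiver 1 sphere from Receiver 2 and Receiver 3: z² cancels, leaving linear equations in x and y:
5.8 x + 139.4 y = 5540.40
158.8 x + 28.8 y = 938.73
Solving: x ≈ -1.307, y ≈ 39.799 km (keep extra digits for the depth step; rounded: -1.3, 39.8).
Then from the Receiver 1 sphere: z² = 102.30² − (x + 20.8)² − (y + 56.9)² with x = -1.307, y = 39.799, so z ≈ 27.104 ≈ 27.1 km.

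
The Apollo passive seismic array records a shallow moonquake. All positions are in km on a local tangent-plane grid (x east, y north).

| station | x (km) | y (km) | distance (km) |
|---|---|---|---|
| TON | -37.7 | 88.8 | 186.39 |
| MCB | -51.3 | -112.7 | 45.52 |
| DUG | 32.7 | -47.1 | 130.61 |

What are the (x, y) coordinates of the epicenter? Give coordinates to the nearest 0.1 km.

Circle about each station: (x + 37.7)² + (y − 88.8)² = 186.39²; (x + 51.3)² + (y + 112.7)² = 45.52²; (x − 32.7)² + (y + 47.1)² = 130.61².
Subtracting pairs of circle equations eliminates x²+y² and gives linear equations (the radical axes):
-27.2 x − 403.0 y = 38695.41
140.8 x − 271.8 y = 11663.23
Solving the 2×2 system: x ≈ -90.7, y ≈ -89.9 km.

(-90.7, -89.9)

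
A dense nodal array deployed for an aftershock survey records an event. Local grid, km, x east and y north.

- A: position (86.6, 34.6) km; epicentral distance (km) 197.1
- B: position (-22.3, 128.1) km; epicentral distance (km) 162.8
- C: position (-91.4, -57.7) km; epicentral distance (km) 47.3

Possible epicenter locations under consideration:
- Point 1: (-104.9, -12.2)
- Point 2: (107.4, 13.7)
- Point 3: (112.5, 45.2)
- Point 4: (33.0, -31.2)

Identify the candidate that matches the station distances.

For each candidate, compare |candidate − station| to the reported distance:
Point 1: residuals A 0.0, B 0.0, C 0.2 → max 0.2 km
Point 2: residuals A 167.6, B 10.1, C 163.9 → max 167.6 km
Point 3: residuals A 169.1, B 4.5, C 181.1 → max 181.1 km
Point 4: residuals A 112.2, B 5.8, C 79.9 → max 112.2 km
Only Point 1 has all residuals ≈ 0.

Point 1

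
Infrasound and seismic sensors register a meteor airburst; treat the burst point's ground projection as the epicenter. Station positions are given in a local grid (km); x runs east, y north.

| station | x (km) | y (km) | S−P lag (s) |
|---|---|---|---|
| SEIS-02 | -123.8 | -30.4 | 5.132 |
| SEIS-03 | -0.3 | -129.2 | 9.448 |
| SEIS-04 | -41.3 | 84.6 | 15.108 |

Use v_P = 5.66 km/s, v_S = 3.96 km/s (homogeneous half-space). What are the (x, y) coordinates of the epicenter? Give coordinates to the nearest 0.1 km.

Distance from S−P lag: d = Δt · v_P v_S / (v_P − v_S) = Δt · (5.66·3.96)/(5.66−3.96) ≈ 13.1845·Δt.
So d_SEIS-02 = 67.66, d_SEIS-03 = 124.57, d_SEIS-04 = 199.19 km.
Circle about each station: (x + 123.8)² + (y + 30.4)² = 67.66²; (x + 0.3)² + (y + 129.2)² = 124.57²; (x + 41.3)² + (y − 84.6)² = 199.19².
Subtracting the SEIS-02 equation from the SEIS-03 and SEIS-04 equations removes the quadratic terms:
247.0 x − 197.6 y = -10497.68
165.0 x + 230.0 y = -42486.53
Solving the 2×2 system: x ≈ -120.9, y ≈ -98.0 km.

-120.9 km east, -98.0 km north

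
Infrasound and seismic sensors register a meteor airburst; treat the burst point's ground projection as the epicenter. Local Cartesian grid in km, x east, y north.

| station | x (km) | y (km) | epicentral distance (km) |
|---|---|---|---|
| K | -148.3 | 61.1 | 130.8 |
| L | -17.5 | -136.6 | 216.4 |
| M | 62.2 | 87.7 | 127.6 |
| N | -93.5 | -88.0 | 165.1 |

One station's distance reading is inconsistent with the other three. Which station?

Solve using three stations at a time. Using L, M, N (subtract circle equations pairwise → linear system) gives (x, y) ≈ (-64.7, 74.6).
Distances from that point to each station vs reported:
  K: calculated 84.6 vs reported 130.8 → residual 46.2 km
  L: calculated 216.4 vs reported 216.4 → residual 0.0 km
  M: calculated 127.6 vs reported 127.6 → residual 0.0 km
  N: calculated 165.1 vs reported 165.1 → residual 0.0 km
L, M, N are mutually consistent (residuals ≈ 0); K is off by 46.2 km.

K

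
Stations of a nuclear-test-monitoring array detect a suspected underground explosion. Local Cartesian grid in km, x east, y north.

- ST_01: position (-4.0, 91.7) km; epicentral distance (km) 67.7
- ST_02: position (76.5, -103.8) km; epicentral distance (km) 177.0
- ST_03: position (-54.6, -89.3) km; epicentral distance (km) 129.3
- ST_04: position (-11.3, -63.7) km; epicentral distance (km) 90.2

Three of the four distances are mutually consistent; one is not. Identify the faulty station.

ST_02

Solve using three stations at a time. Using ST_01, ST_03, ST_04 (subtract circle equations pairwise → linear system) gives (x, y) ≈ (6.3, 24.8).
Distances from that point to each station vs reported:
  ST_01: calculated 67.7 vs reported 67.7 → residual 0.0 km
  ST_02: calculated 146.5 vs reported 177.0 → residual 30.5 km
  ST_03: calculated 129.3 vs reported 129.3 → residual 0.0 km
  ST_04: calculated 90.2 vs reported 90.2 → residual 0.0 km
ST_01, ST_03, ST_04 are mutually consistent (residuals ≈ 0); ST_02 is off by 30.5 km.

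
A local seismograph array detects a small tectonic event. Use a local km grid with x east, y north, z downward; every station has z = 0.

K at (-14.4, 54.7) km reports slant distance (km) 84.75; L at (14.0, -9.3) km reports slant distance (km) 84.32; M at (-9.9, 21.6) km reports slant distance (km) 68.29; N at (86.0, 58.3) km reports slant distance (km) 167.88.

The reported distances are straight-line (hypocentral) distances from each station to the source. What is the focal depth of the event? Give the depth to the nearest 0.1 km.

depth ≈ 25.0 km

Each station gives a sphere (x−x_i)² + (y−y_i)² + z² = d_i² (stations at z=0).
Subtracting the K sphere from L and M: z² cancels, leaving linear equations in x and y:
56.8 x − 128.0 y = -2844.26
9.0 x − 66.2 y = -115.84
Solving: x ≈ -66.508, y ≈ -7.292 km (keep extra digits for the depth step; rounded: -66.5, -7.3).
Then from the K sphere: z² = 84.75² − (x + 14.4)² − (y − 54.7)² with x = -66.508, y = -7.292, so z ≈ 24.986 ≈ 25.0 km.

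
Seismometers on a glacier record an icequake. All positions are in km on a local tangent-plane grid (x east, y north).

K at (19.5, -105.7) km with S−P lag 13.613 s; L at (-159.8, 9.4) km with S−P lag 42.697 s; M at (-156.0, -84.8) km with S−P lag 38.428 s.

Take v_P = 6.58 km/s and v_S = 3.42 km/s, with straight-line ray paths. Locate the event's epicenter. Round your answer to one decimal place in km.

(115.4, -119.9)

Distance from S−P lag: d = Δt · v_P v_S / (v_P − v_S) = Δt · (6.58·3.42)/(6.58−3.42) ≈ 7.1214·Δt.
So d_K = 96.94, d_L = 304.06, d_M = 273.66 km.
Circle about each station: (x − 19.5)² + (y + 105.7)² = 96.94²; (x + 159.8)² + (y − 9.4)² = 304.06²; (x + 156.0)² + (y + 84.8)² = 273.66².
Subtracting pairs of circle equations eliminates x²+y² and gives linear equations (the radical axes):
-358.6 x + 230.2 y = -68983.46
-351.0 x + 41.8 y = -45518.13
Solving the 2×2 system: x ≈ 115.4, y ≈ -119.9 km.
Check against K (with the unrounded x, y): √((x − 19.5)²+(y + 105.7)²) = 96.95 ≈ 96.94 km. ✓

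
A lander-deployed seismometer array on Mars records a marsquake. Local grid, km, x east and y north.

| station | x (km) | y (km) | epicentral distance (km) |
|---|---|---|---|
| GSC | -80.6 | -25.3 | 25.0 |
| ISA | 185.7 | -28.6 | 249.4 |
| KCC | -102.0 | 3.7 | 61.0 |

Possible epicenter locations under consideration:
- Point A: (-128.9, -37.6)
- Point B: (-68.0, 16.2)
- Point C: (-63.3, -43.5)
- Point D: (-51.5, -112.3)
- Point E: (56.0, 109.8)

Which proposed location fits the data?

For each candidate, compare |candidate − station| to the reported distance:
Point A: residuals GSC 24.8, ISA 65.3, KCC 11.7 → max 65.3 km
Point B: residuals GSC 18.4, ISA 8.2, KCC 24.8 → max 24.8 km
Point C: residuals GSC 0.1, ISA 0.0, KCC 0.0 → max 0.1 km
Point D: residuals GSC 66.7, ISA 2.1, KCC 65.5 → max 66.7 km
Point E: residuals GSC 167.1, ISA 59.7, KCC 129.3 → max 167.1 km
Only Point C has all residuals ≈ 0.

Point C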